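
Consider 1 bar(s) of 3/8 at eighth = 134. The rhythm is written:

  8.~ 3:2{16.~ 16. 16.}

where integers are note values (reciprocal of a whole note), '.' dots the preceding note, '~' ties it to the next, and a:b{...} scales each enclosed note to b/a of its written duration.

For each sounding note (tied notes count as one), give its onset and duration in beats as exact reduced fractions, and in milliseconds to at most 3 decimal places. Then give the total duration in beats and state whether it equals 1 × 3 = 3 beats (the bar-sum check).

1) 0.0ms=0b +1119.403ms=5/2b
2) 1119.403ms=5/2b +223.881ms=1/2b
Σ=3b of 3 (134bpm 3/8) — PASS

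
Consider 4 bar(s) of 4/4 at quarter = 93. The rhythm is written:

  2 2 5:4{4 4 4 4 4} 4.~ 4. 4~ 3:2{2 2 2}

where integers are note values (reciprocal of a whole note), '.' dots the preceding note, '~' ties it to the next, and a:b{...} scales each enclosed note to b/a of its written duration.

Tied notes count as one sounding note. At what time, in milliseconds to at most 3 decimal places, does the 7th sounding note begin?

note 7 onset = 36/5b = 4645.161ms

1. 0.0ms @ 0 + 1290.323ms (2)
2. 1290.323ms @ 2 + 1290.323ms (2)
3. 2580.645ms @ 4 + 516.129ms (4/5)
4. 3096.774ms @ 24/5 + 516.129ms (4/5)
5. 3612.903ms @ 28/5 + 516.129ms (4/5)
6. 4129.032ms @ 32/5 + 516.129ms (4/5)
7. 4645.161ms @ 36/5 + 516.129ms (4/5)
8. 5161.29ms @ 8 + 1935.484ms (3)
9. 7096.774ms @ 11 + 1505.376ms (7/3)
10. 8602.151ms @ 40/3 + 860.215ms (4/3)
11. 9462.366ms @ 44/3 + 860.215ms (4/3)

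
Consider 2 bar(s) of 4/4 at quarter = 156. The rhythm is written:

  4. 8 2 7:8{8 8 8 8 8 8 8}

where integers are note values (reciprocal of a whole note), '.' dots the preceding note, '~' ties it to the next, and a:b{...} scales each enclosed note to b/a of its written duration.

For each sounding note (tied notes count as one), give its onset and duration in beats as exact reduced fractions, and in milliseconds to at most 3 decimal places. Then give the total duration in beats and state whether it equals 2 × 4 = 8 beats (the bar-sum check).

1) 0.0ms=0b +576.923ms=3/2b
2) 576.923ms=3/2b +192.308ms=1/2b
3) 769.231ms=2b +769.231ms=2b
4) 1538.462ms=4b +219.78ms=4/7b
5) 1758.242ms=32/7b +219.78ms=4/7b
6) 1978.022ms=36/7b +219.78ms=4/7b
7) 2197.802ms=40/7b +219.78ms=4/7b
8) 2417.582ms=44/7b +219.78ms=4/7b
9) 2637.363ms=48/7b +219.78ms=4/7b
10) 2857.143ms=52/7b +219.78ms=4/7b
Σ=8b of 8 (156bpm 4/4) — PASS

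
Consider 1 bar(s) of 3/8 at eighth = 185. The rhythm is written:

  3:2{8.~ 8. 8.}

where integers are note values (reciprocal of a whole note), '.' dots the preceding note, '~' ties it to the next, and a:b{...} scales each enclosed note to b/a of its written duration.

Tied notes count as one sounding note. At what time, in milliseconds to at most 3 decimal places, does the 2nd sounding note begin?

1. 0.0ms @ 0 + 648.649ms (2)
2. 648.649ms @ 2 + 324.324ms (1)

note 2 onset = 2b = 648.649ms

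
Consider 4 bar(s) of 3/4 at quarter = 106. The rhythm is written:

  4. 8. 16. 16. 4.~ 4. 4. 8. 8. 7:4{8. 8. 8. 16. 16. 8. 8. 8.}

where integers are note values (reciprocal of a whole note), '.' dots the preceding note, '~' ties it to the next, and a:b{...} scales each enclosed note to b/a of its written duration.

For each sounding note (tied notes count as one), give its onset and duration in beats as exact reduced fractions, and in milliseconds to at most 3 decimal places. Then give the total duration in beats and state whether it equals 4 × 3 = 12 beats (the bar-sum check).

1) 0.0ms=0b +849.057ms=3/2b
2) 849.057ms=3/2b +424.528ms=3/4b
3) 1273.585ms=9/4b +212.264ms=3/8b
4) 1485.849ms=21/8b +212.264ms=3/8b
5) 1698.113ms=3b +1698.113ms=3b
6) 3396.226ms=6b +849.057ms=3/2b
7) 4245.283ms=15/2b +424.528ms=3/4b
8) 4669.811ms=33/4b +424.528ms=3/4b
9) 5094.34ms=9b +242.588ms=3/7b
10) 5336.927ms=66/7b +242.588ms=3/7b
11) 5579.515ms=69/7b +242.588ms=3/7b
12) 5822.102ms=72/7b +121.294ms=3/14b
13) 5943.396ms=21/2b +121.294ms=3/14b
14) 6064.69ms=75/7b +242.588ms=3/7b
15) 6307.278ms=78/7b +242.588ms=3/7b
16) 6549.865ms=81/7b +242.588ms=3/7b
Σ=12b of 12 (106bpm 3/4) — PASS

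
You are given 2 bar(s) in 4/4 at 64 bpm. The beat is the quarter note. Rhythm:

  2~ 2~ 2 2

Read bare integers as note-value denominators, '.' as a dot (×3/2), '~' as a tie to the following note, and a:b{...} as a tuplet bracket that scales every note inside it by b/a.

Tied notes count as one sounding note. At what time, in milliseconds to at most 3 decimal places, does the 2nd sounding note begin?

note 2 onset = 6b = 5625.0ms

1. 0.0ms @ 0 + 5625.0ms (6)
2. 5625.0ms @ 6 + 1875.0ms (2)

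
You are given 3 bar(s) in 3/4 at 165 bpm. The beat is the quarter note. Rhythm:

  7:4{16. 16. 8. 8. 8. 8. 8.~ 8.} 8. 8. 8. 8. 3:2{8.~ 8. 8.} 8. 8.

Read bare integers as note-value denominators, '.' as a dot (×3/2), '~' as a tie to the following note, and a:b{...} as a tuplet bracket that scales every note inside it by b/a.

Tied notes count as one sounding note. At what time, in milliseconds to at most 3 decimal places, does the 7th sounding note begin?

1. 0.0ms @ 0 + 77.922ms (3/14)
2. 77.922ms @ 3/14 + 77.922ms (3/14)
3. 155.844ms @ 3/7 + 155.844ms (3/7)
4. 311.688ms @ 6/7 + 155.844ms (3/7)
5. 467.532ms @ 9/7 + 155.844ms (3/7)
6. 623.377ms @ 12/7 + 155.844ms (3/7)
7. 779.221ms @ 15/7 + 311.688ms (6/7)
8. 1090.909ms @ 3 + 272.727ms (3/4)
9. 1363.636ms @ 15/4 + 272.727ms (3/4)
10. 1636.364ms @ 9/2 + 272.727ms (3/4)
11. 1909.091ms @ 21/4 + 272.727ms (3/4)
12. 2181.818ms @ 6 + 363.636ms (1)
13. 2545.455ms @ 7 + 181.818ms (1/2)
14. 2727.273ms @ 15/2 + 272.727ms (3/4)
15. 3000.0ms @ 33/4 + 272.727ms (3/4)

note 7 onset = 15/7b = 779.221ms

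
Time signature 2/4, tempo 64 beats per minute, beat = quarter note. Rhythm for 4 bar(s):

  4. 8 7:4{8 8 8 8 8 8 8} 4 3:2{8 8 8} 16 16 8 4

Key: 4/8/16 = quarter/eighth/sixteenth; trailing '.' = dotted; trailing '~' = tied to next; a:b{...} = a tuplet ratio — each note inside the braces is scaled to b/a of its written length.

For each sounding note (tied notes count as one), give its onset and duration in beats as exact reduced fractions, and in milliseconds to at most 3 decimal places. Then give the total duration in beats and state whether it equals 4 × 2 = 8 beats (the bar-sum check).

1) 0.0ms=0b +1406.25ms=3/2b
2) 1406.25ms=3/2b +468.75ms=1/2b
3) 1875.0ms=2b +267.857ms=2/7b
4) 2142.857ms=16/7b +267.857ms=2/7b
5) 2410.714ms=18/7b +267.857ms=2/7b
6) 2678.571ms=20/7b +267.857ms=2/7b
7) 2946.429ms=22/7b +267.857ms=2/7b
8) 3214.286ms=24/7b +267.857ms=2/7b
9) 3482.143ms=26/7b +267.857ms=2/7b
10) 3750.0ms=4b +937.5ms=1b
11) 4687.5ms=5b +312.5ms=1/3b
12) 5000.0ms=16/3b +312.5ms=1/3b
13) 5312.5ms=17/3b +312.5ms=1/3b
14) 5625.0ms=6b +234.375ms=1/4b
15) 5859.375ms=25/4b +234.375ms=1/4b
16) 6093.75ms=13/2b +468.75ms=1/2b
17) 6562.5ms=7b +937.5ms=1b
Σ=8b of 8 (64bpm 2/4) — PASS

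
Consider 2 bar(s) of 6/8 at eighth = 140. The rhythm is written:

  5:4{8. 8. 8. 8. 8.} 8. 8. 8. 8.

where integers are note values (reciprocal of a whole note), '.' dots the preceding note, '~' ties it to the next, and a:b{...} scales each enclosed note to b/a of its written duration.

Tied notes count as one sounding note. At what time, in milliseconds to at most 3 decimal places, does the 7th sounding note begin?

1. 0.0ms @ 0 + 514.286ms (6/5)
2. 514.286ms @ 6/5 + 514.286ms (6/5)
3. 1028.571ms @ 12/5 + 514.286ms (6/5)
4. 1542.857ms @ 18/5 + 514.286ms (6/5)
5. 2057.143ms @ 24/5 + 514.286ms (6/5)
6. 2571.429ms @ 6 + 642.857ms (3/2)
7. 3214.286ms @ 15/2 + 642.857ms (3/2)
8. 3857.143ms @ 9 + 642.857ms (3/2)
9. 4500.0ms @ 21/2 + 642.857ms (3/2)

note 7 onset = 15/2b = 3214.286ms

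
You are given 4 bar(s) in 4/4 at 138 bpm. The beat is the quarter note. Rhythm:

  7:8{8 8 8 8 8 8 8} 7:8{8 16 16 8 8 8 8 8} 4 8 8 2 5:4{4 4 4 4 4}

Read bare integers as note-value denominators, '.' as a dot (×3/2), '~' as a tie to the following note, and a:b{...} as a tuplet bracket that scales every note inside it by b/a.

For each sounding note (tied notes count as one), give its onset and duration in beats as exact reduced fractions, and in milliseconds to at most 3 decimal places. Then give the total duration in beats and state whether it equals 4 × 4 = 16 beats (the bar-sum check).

1) 0.0ms=0b +248.447ms=4/7b
2) 248.447ms=4/7b +248.447ms=4/7b
3) 496.894ms=8/7b +248.447ms=4/7b
4) 745.342ms=12/7b +248.447ms=4/7b
5) 993.789ms=16/7b +248.447ms=4/7b
6) 1242.236ms=20/7b +248.447ms=4/7b
7) 1490.683ms=24/7b +248.447ms=4/7b
8) 1739.13ms=4b +248.447ms=4/7b
9) 1987.578ms=32/7b +124.224ms=2/7b
10) 2111.801ms=34/7b +124.224ms=2/7b
11) 2236.025ms=36/7b +248.447ms=4/7b
12) 2484.472ms=40/7b +248.447ms=4/7b
13) 2732.919ms=44/7b +248.447ms=4/7b
14) 2981.366ms=48/7b +248.447ms=4/7b
15) 3229.814ms=52/7b +248.447ms=4/7b
16) 3478.261ms=8b +434.783ms=1b
17) 3913.043ms=9b +217.391ms=1/2b
18) 4130.435ms=19/2b +217.391ms=1/2b
19) 4347.826ms=10b +869.565ms=2b
20) 5217.391ms=12b +347.826ms=4/5b
21) 5565.217ms=64/5b +347.826ms=4/5b
22) 5913.043ms=68/5b +347.826ms=4/5b
23) 6260.87ms=72/5b +347.826ms=4/5b
24) 6608.696ms=76/5b +347.826ms=4/5b
Σ=16b of 16 (138bpm 4/4) — PASS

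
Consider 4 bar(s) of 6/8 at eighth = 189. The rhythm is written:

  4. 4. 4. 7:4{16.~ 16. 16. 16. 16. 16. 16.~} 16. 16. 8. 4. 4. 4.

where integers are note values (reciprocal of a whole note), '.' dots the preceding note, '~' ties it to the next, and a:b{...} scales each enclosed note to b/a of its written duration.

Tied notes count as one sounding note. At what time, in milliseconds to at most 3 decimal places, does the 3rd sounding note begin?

note 3 onset = 6b = 1904.762ms

1. 0.0ms @ 0 + 952.381ms (3)
2. 952.381ms @ 3 + 952.381ms (3)
3. 1904.762ms @ 6 + 952.381ms (3)
4. 2857.143ms @ 9 + 272.109ms (6/7)
5. 3129.252ms @ 69/7 + 136.054ms (3/7)
6. 3265.306ms @ 72/7 + 136.054ms (3/7)
7. 3401.361ms @ 75/7 + 136.054ms (3/7)
8. 3537.415ms @ 78/7 + 136.054ms (3/7)
9. 3673.469ms @ 81/7 + 374.15ms (33/28)
10. 4047.619ms @ 51/4 + 238.095ms (3/4)
11. 4285.714ms @ 27/2 + 476.19ms (3/2)
12. 4761.905ms @ 15 + 952.381ms (3)
13. 5714.286ms @ 18 + 952.381ms (3)
14. 6666.667ms @ 21 + 952.381ms (3)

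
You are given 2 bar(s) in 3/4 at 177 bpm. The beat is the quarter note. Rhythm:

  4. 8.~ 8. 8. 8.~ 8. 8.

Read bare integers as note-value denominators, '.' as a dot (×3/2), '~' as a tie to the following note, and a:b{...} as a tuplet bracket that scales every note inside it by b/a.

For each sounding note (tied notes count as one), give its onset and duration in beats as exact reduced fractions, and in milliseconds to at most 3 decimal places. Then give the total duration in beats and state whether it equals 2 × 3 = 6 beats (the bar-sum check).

1) 0.0ms=0b +508.475ms=3/2b
2) 508.475ms=3/2b +508.475ms=3/2b
3) 1016.949ms=3b +254.237ms=3/4b
4) 1271.186ms=15/4b +508.475ms=3/2b
5) 1779.661ms=21/4b +254.237ms=3/4b
Σ=6b of 6 (177bpm 3/4) — PASS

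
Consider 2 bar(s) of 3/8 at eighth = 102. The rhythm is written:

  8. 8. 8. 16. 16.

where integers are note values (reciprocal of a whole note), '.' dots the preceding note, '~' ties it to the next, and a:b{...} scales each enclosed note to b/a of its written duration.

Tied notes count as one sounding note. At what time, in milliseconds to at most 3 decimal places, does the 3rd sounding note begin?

note 3 onset = 3b = 1764.706ms

1. 0.0ms @ 0 + 882.353ms (3/2)
2. 882.353ms @ 3/2 + 882.353ms (3/2)
3. 1764.706ms @ 3 + 882.353ms (3/2)
4. 2647.059ms @ 9/2 + 441.176ms (3/4)
5. 3088.235ms @ 21/4 + 441.176ms (3/4)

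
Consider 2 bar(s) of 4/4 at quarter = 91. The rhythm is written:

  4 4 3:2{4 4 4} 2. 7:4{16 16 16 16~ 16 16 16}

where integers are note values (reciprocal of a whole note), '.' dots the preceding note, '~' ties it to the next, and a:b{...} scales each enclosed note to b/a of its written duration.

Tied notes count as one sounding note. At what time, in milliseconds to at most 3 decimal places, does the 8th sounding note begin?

note 8 onset = 50/7b = 4709.576ms

1. 0.0ms @ 0 + 659.341ms (1)
2. 659.341ms @ 1 + 659.341ms (1)
3. 1318.681ms @ 2 + 439.56ms (2/3)
4. 1758.242ms @ 8/3 + 439.56ms (2/3)
5. 2197.802ms @ 10/3 + 439.56ms (2/3)
6. 2637.363ms @ 4 + 1978.022ms (3)
7. 4615.385ms @ 7 + 94.192ms (1/7)
8. 4709.576ms @ 50/7 + 94.192ms (1/7)
9. 4803.768ms @ 51/7 + 94.192ms (1/7)
10. 4897.959ms @ 52/7 + 188.383ms (2/7)
11. 5086.342ms @ 54/7 + 94.192ms (1/7)
12. 5180.534ms @ 55/7 + 94.192ms (1/7)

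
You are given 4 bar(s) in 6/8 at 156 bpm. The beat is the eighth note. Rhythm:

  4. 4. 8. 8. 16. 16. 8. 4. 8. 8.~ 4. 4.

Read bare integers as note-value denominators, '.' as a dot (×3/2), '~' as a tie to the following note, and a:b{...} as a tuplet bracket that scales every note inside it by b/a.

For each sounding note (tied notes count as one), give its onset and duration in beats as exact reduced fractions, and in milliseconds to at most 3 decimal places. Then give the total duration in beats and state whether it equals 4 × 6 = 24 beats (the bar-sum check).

1) 0.0ms=0b +1153.846ms=3b
2) 1153.846ms=3b +1153.846ms=3b
3) 2307.692ms=6b +576.923ms=3/2b
4) 2884.615ms=15/2b +576.923ms=3/2b
5) 3461.538ms=9b +288.462ms=3/4b
6) 3750.0ms=39/4b +288.462ms=3/4b
7) 4038.462ms=21/2b +576.923ms=3/2b
8) 4615.385ms=12b +1153.846ms=3b
9) 5769.231ms=15b +576.923ms=3/2b
10) 6346.154ms=33/2b +1730.769ms=9/2b
11) 8076.923ms=21b +1153.846ms=3b
Σ=24b of 24 (156bpm 6/8) — PASS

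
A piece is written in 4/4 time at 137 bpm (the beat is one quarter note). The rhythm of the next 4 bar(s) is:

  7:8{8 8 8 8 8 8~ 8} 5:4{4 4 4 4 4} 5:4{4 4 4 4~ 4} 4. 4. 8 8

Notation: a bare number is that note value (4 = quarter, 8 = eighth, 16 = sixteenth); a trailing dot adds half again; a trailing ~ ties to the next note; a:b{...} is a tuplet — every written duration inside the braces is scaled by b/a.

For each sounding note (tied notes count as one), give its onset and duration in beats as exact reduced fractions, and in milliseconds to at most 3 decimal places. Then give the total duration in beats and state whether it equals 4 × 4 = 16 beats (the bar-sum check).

1) 0.0ms=0b +250.261ms=4/7b
2) 250.261ms=4/7b +250.261ms=4/7b
3) 500.521ms=8/7b +250.261ms=4/7b
4) 750.782ms=12/7b +250.261ms=4/7b
5) 1001.043ms=16/7b +250.261ms=4/7b
6) 1251.303ms=20/7b +500.521ms=8/7b
7) 1751.825ms=4b +350.365ms=4/5b
8) 2102.19ms=24/5b +350.365ms=4/5b
9) 2452.555ms=28/5b +350.365ms=4/5b
10) 2802.92ms=32/5b +350.365ms=4/5b
11) 3153.285ms=36/5b +350.365ms=4/5b
12) 3503.65ms=8b +350.365ms=4/5b
13) 3854.015ms=44/5b +350.365ms=4/5b
14) 4204.38ms=48/5b +350.365ms=4/5b
15) 4554.745ms=52/5b +700.73ms=8/5b
16) 5255.474ms=12b +656.934ms=3/2b
17) 5912.409ms=27/2b +656.934ms=3/2b
18) 6569.343ms=15b +218.978ms=1/2b
19) 6788.321ms=31/2b +218.978ms=1/2b
Σ=16b of 16 (137bpm 4/4) — PASS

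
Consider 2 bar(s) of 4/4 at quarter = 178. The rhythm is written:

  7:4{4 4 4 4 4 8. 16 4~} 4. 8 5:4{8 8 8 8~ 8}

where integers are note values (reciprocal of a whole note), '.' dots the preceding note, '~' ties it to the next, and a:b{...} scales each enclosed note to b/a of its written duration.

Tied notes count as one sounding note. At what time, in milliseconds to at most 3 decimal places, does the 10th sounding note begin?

note 10 onset = 6b = 2022.472ms

1. 0.0ms @ 0 + 192.616ms (4/7)
2. 192.616ms @ 4/7 + 192.616ms (4/7)
3. 385.233ms @ 8/7 + 192.616ms (4/7)
4. 577.849ms @ 12/7 + 192.616ms (4/7)
5. 770.465ms @ 16/7 + 192.616ms (4/7)
6. 963.082ms @ 20/7 + 144.462ms (3/7)
7. 1107.544ms @ 23/7 + 48.154ms (1/7)
8. 1155.698ms @ 24/7 + 698.234ms (29/14)
9. 1853.933ms @ 11/2 + 168.539ms (1/2)
10. 2022.472ms @ 6 + 134.831ms (2/5)
11. 2157.303ms @ 32/5 + 134.831ms (2/5)
12. 2292.135ms @ 34/5 + 134.831ms (2/5)
13. 2426.966ms @ 36/5 + 269.663ms (4/5)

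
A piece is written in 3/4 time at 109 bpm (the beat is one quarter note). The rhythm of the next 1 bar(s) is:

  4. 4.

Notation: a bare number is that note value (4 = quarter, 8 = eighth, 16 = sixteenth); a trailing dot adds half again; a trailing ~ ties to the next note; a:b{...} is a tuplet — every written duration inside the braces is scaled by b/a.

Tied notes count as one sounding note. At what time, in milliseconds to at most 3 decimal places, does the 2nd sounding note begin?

1. 0.0ms @ 0 + 825.688ms (3/2)
2. 825.688ms @ 3/2 + 825.688ms (3/2)

note 2 onset = 3/2b = 825.688ms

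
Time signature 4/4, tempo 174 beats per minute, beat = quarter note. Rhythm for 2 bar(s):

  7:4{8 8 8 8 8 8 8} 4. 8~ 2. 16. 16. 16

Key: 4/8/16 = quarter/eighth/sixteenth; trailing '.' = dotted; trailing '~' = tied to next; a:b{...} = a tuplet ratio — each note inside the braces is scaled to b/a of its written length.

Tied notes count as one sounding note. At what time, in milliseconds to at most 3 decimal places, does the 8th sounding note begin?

1. 0.0ms @ 0 + 98.522ms (2/7)
2. 98.522ms @ 2/7 + 98.522ms (2/7)
3. 197.044ms @ 4/7 + 98.522ms (2/7)
4. 295.567ms @ 6/7 + 98.522ms (2/7)
5. 394.089ms @ 8/7 + 98.522ms (2/7)
6. 492.611ms @ 10/7 + 98.522ms (2/7)
7. 591.133ms @ 12/7 + 98.522ms (2/7)
8. 689.655ms @ 2 + 517.241ms (3/2)
9. 1206.897ms @ 7/2 + 1206.897ms (7/2)
10. 2413.793ms @ 7 + 129.31ms (3/8)
11. 2543.103ms @ 59/8 + 129.31ms (3/8)
12. 2672.414ms @ 31/4 + 86.207ms (1/4)

note 8 onset = 2b = 689.655ms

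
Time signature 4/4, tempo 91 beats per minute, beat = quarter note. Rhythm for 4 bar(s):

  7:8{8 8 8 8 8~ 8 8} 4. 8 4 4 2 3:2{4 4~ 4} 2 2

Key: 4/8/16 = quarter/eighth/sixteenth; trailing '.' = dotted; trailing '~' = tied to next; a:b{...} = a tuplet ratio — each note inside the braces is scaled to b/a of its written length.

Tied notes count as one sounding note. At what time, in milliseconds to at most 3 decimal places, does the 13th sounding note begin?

1. 0.0ms @ 0 + 376.766ms (4/7)
2. 376.766ms @ 4/7 + 376.766ms (4/7)
3. 753.532ms @ 8/7 + 376.766ms (4/7)
4. 1130.298ms @ 12/7 + 376.766ms (4/7)
5. 1507.064ms @ 16/7 + 753.532ms (8/7)
6. 2260.597ms @ 24/7 + 376.766ms (4/7)
7. 2637.363ms @ 4 + 989.011ms (3/2)
8. 3626.374ms @ 11/2 + 329.67ms (1/2)
9. 3956.044ms @ 6 + 659.341ms (1)
10. 4615.385ms @ 7 + 659.341ms (1)
11. 5274.725ms @ 8 + 1318.681ms (2)
12. 6593.407ms @ 10 + 439.56ms (2/3)
13. 7032.967ms @ 32/3 + 879.121ms (4/3)
14. 7912.088ms @ 12 + 1318.681ms (2)
15. 9230.769ms @ 14 + 1318.681ms (2)

note 13 onset = 32/3b = 7032.967ms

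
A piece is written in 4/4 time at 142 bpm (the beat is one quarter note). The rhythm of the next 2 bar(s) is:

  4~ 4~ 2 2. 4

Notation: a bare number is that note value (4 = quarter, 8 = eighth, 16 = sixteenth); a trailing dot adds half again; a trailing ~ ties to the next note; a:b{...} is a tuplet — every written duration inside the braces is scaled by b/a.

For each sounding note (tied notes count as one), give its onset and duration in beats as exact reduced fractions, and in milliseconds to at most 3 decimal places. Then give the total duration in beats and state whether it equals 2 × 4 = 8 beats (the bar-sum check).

1) 0.0ms=0b +1690.141ms=4b
2) 1690.141ms=4b +1267.606ms=3b
3) 2957.746ms=7b +422.535ms=1b
Σ=8b of 8 (142bpm 4/4) — PASS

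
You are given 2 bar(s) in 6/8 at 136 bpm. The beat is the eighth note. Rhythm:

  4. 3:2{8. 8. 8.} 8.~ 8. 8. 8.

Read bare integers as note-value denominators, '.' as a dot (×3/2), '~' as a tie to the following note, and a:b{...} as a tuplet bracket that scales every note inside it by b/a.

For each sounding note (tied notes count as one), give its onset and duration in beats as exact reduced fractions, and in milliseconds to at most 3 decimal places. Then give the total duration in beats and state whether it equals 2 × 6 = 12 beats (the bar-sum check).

1) 0.0ms=0b +1323.529ms=3b
2) 1323.529ms=3b +441.176ms=1b
3) 1764.706ms=4b +441.176ms=1b
4) 2205.882ms=5b +441.176ms=1b
5) 2647.059ms=6b +1323.529ms=3b
6) 3970.588ms=9b +661.765ms=3/2b
7) 4632.353ms=21/2b +661.765ms=3/2b
Σ=12b of 12 (136bpm 6/8) — PASS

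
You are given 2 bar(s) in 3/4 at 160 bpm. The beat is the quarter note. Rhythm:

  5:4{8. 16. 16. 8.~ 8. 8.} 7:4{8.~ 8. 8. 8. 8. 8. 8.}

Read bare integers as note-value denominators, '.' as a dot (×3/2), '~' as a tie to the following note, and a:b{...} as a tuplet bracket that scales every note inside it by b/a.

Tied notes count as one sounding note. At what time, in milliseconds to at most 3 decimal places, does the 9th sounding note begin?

note 9 onset = 33/7b = 1767.857ms

1. 0.0ms @ 0 + 225.0ms (3/5)
2. 225.0ms @ 3/5 + 112.5ms (3/10)
3. 337.5ms @ 9/10 + 112.5ms (3/10)
4. 450.0ms @ 6/5 + 450.0ms (6/5)
5. 900.0ms @ 12/5 + 225.0ms (3/5)
6. 1125.0ms @ 3 + 321.429ms (6/7)
7. 1446.429ms @ 27/7 + 160.714ms (3/7)
8. 1607.143ms @ 30/7 + 160.714ms (3/7)
9. 1767.857ms @ 33/7 + 160.714ms (3/7)
10. 1928.571ms @ 36/7 + 160.714ms (3/7)
11. 2089.286ms @ 39/7 + 160.714ms (3/7)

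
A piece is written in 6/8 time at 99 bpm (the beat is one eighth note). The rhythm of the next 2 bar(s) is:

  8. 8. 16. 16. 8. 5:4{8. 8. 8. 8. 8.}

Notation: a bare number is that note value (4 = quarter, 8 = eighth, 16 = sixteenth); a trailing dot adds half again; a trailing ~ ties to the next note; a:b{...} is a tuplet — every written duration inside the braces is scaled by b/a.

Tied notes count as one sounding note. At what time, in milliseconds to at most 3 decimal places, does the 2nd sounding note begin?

1. 0.0ms @ 0 + 909.091ms (3/2)
2. 909.091ms @ 3/2 + 909.091ms (3/2)
3. 1818.182ms @ 3 + 454.545ms (3/4)
4. 2272.727ms @ 15/4 + 454.545ms (3/4)
5. 2727.273ms @ 9/2 + 909.091ms (3/2)
6. 3636.364ms @ 6 + 727.273ms (6/5)
7. 4363.636ms @ 36/5 + 727.273ms (6/5)
8. 5090.909ms @ 42/5 + 727.273ms (6/5)
9. 5818.182ms @ 48/5 + 727.273ms (6/5)
10. 6545.455ms @ 54/5 + 727.273ms (6/5)

note 2 onset = 3/2b = 909.091ms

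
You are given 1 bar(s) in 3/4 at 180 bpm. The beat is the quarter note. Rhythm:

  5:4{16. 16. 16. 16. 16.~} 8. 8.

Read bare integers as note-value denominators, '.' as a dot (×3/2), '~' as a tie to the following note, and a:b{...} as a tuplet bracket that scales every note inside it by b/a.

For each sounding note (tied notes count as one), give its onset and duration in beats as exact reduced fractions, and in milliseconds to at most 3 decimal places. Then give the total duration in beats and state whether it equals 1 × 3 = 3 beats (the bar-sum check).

1) 0.0ms=0b +100.0ms=3/10b
2) 100.0ms=3/10b +100.0ms=3/10b
3) 200.0ms=3/5b +100.0ms=3/10b
4) 300.0ms=9/10b +100.0ms=3/10b
5) 400.0ms=6/5b +350.0ms=21/20b
6) 750.0ms=9/4b +250.0ms=3/4b
Σ=3b of 3 (180bpm 3/4) — PASS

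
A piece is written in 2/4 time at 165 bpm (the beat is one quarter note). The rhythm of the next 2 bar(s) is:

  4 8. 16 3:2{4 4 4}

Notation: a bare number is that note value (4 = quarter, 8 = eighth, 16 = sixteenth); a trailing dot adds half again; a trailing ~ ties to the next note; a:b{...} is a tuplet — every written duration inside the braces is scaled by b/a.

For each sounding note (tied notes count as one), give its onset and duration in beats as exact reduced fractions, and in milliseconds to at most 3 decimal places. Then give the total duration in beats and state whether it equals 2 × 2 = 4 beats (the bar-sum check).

1) 0.0ms=0b +363.636ms=1b
2) 363.636ms=1b +272.727ms=3/4b
3) 636.364ms=7/4b +90.909ms=1/4b
4) 727.273ms=2b +242.424ms=2/3b
5) 969.697ms=8/3b +242.424ms=2/3b
6) 1212.121ms=10/3b +242.424ms=2/3b
Σ=4b of 4 (165bpm 2/4) — PASS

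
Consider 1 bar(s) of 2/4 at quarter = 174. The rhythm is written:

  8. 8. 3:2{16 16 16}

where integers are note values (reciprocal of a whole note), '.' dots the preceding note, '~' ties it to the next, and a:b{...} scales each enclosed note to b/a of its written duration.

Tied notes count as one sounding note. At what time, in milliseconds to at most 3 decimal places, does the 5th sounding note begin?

1. 0.0ms @ 0 + 258.621ms (3/4)
2. 258.621ms @ 3/4 + 258.621ms (3/4)
3. 517.241ms @ 3/2 + 57.471ms (1/6)
4. 574.713ms @ 5/3 + 57.471ms (1/6)
5. 632.184ms @ 11/6 + 57.471ms (1/6)

note 5 onset = 11/6b = 632.184ms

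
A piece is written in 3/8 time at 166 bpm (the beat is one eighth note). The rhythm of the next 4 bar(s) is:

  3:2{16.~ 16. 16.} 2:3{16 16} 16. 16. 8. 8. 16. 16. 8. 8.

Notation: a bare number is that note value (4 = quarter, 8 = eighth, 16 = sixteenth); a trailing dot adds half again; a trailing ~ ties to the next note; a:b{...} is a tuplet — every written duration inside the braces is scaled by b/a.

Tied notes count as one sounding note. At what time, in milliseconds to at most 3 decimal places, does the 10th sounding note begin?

1. 0.0ms @ 0 + 361.446ms (1)
2. 361.446ms @ 1 + 180.723ms (1/2)
3. 542.169ms @ 3/2 + 271.084ms (3/4)
4. 813.253ms @ 9/4 + 271.084ms (3/4)
5. 1084.337ms @ 3 + 271.084ms (3/4)
6. 1355.422ms @ 15/4 + 271.084ms (3/4)
7. 1626.506ms @ 9/2 + 542.169ms (3/2)
8. 2168.675ms @ 6 + 542.169ms (3/2)
9. 2710.843ms @ 15/2 + 271.084ms (3/4)
10. 2981.928ms @ 33/4 + 271.084ms (3/4)
11. 3253.012ms @ 9 + 542.169ms (3/2)
12. 3795.181ms @ 21/2 + 542.169ms (3/2)

note 10 onset = 33/4b = 2981.928ms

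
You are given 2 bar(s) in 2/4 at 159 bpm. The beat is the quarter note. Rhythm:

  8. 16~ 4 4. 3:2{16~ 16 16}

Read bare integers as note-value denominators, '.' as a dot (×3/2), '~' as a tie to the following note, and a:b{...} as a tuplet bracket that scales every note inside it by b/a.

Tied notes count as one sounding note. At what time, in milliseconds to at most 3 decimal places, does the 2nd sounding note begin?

note 2 onset = 3/4b = 283.019ms

1. 0.0ms @ 0 + 283.019ms (3/4)
2. 283.019ms @ 3/4 + 471.698ms (5/4)
3. 754.717ms @ 2 + 566.038ms (3/2)
4. 1320.755ms @ 7/2 + 125.786ms (1/3)
5. 1446.541ms @ 23/6 + 62.893ms (1/6)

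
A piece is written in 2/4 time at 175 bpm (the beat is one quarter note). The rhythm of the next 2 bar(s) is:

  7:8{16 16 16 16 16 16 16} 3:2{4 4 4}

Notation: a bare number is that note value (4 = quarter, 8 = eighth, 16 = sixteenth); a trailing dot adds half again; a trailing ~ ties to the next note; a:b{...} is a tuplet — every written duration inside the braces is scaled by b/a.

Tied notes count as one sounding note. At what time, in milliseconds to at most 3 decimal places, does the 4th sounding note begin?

note 4 onset = 6/7b = 293.878ms

1. 0.0ms @ 0 + 97.959ms (2/7)
2. 97.959ms @ 2/7 + 97.959ms (2/7)
3. 195.918ms @ 4/7 + 97.959ms (2/7)
4. 293.878ms @ 6/7 + 97.959ms (2/7)
5. 391.837ms @ 8/7 + 97.959ms (2/7)
6. 489.796ms @ 10/7 + 97.959ms (2/7)
7. 587.755ms @ 12/7 + 97.959ms (2/7)
8. 685.714ms @ 2 + 228.571ms (2/3)
9. 914.286ms @ 8/3 + 228.571ms (2/3)
10. 1142.857ms @ 10/3 + 228.571ms (2/3)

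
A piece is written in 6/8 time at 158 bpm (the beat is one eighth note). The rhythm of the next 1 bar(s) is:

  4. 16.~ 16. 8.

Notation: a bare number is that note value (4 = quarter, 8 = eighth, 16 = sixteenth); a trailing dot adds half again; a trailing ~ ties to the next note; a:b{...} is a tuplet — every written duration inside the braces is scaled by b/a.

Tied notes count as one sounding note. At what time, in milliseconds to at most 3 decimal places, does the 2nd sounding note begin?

1. 0.0ms @ 0 + 1139.241ms (3)
2. 1139.241ms @ 3 + 569.62ms (3/2)
3. 1708.861ms @ 9/2 + 569.62ms (3/2)

note 2 onset = 3b = 1139.241ms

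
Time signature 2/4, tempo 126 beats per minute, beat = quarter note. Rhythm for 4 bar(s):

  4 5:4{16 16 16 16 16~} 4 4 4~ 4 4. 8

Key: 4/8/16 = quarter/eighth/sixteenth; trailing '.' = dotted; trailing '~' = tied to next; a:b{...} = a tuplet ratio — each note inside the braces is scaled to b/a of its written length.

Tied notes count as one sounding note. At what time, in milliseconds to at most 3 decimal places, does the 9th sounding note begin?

note 9 onset = 6b = 2857.143ms

1. 0.0ms @ 0 + 476.19ms (1)
2. 476.19ms @ 1 + 95.238ms (1/5)
3. 571.429ms @ 6/5 + 95.238ms (1/5)
4. 666.667ms @ 7/5 + 95.238ms (1/5)
5. 761.905ms @ 8/5 + 95.238ms (1/5)
6. 857.143ms @ 9/5 + 571.429ms (6/5)
7. 1428.571ms @ 3 + 476.19ms (1)
8. 1904.762ms @ 4 + 952.381ms (2)
9. 2857.143ms @ 6 + 714.286ms (3/2)
10. 3571.429ms @ 15/2 + 238.095ms (1/2)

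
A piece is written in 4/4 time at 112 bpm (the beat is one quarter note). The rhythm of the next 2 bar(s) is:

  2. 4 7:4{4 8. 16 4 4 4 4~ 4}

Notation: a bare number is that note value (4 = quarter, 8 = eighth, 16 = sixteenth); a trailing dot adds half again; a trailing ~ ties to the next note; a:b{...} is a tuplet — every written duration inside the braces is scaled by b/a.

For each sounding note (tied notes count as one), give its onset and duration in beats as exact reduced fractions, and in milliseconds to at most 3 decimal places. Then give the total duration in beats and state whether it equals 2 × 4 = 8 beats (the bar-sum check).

1) 0.0ms=0b +1607.143ms=3b
2) 1607.143ms=3b +535.714ms=1b
3) 2142.857ms=4b +306.122ms=4/7b
4) 2448.98ms=32/7b +229.592ms=3/7b
5) 2678.571ms=5b +76.531ms=1/7b
6) 2755.102ms=36/7b +306.122ms=4/7b
7) 3061.224ms=40/7b +306.122ms=4/7b
8) 3367.347ms=44/7b +306.122ms=4/7b
9) 3673.469ms=48/7b +612.245ms=8/7b
Σ=8b of 8 (112bpm 4/4) — PASS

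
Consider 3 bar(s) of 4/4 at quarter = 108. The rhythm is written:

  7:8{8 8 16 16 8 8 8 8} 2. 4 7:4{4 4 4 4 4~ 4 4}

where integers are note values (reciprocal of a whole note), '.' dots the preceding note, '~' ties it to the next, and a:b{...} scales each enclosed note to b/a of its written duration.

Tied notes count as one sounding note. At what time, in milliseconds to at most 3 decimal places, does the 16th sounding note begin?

1. 0.0ms @ 0 + 317.46ms (4/7)
2. 317.46ms @ 4/7 + 317.46ms (4/7)
3. 634.921ms @ 8/7 + 158.73ms (2/7)
4. 793.651ms @ 10/7 + 158.73ms (2/7)
5. 952.381ms @ 12/7 + 317.46ms (4/7)
6. 1269.841ms @ 16/7 + 317.46ms (4/7)
7. 1587.302ms @ 20/7 + 317.46ms (4/7)
8. 1904.762ms @ 24/7 + 317.46ms (4/7)
9. 2222.222ms @ 4 + 1666.667ms (3)
10. 3888.889ms @ 7 + 555.556ms (1)
11. 4444.444ms @ 8 + 317.46ms (4/7)
12. 4761.905ms @ 60/7 + 317.46ms (4/7)
13. 5079.365ms @ 64/7 + 317.46ms (4/7)
14. 5396.825ms @ 68/7 + 317.46ms (4/7)
15. 5714.286ms @ 72/7 + 634.921ms (8/7)
16. 6349.206ms @ 80/7 + 317.46ms (4/7)

note 16 onset = 80/7b = 6349.206ms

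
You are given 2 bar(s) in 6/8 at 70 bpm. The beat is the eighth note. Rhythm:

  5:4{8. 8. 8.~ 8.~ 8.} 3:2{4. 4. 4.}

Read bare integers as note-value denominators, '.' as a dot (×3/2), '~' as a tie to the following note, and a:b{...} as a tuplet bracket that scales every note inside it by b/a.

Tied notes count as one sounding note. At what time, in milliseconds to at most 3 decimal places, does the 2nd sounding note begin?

1. 0.0ms @ 0 + 1028.571ms (6/5)
2. 1028.571ms @ 6/5 + 1028.571ms (6/5)
3. 2057.143ms @ 12/5 + 3085.714ms (18/5)
4. 5142.857ms @ 6 + 1714.286ms (2)
5. 6857.143ms @ 8 + 1714.286ms (2)
6. 8571.429ms @ 10 + 1714.286ms (2)

note 2 onset = 6/5b = 1028.571ms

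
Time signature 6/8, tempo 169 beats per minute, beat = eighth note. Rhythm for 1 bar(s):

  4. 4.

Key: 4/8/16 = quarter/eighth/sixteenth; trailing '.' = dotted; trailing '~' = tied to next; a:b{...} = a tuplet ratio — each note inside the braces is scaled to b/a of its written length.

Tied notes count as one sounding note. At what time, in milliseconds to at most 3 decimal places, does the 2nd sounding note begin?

note 2 onset = 3b = 1065.089ms

1. 0.0ms @ 0 + 1065.089ms (3)
2. 1065.089ms @ 3 + 1065.089ms (3)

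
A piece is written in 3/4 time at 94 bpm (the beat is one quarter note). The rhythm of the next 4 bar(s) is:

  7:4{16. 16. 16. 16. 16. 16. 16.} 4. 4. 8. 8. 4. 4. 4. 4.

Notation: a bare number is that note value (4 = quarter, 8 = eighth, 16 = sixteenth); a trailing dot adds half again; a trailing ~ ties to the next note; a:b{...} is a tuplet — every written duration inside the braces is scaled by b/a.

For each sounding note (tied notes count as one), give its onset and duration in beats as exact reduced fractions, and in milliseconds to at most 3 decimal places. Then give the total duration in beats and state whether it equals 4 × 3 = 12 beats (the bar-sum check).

1) 0.0ms=0b +136.778ms=3/14b
2) 136.778ms=3/14b +136.778ms=3/14b
3) 273.556ms=3/7b +136.778ms=3/14b
4) 410.334ms=9/14b +136.778ms=3/14b
5) 547.112ms=6/7b +136.778ms=3/14b
6) 683.891ms=15/14b +136.778ms=3/14b
7) 820.669ms=9/7b +136.778ms=3/14b
8) 957.447ms=3/2b +957.447ms=3/2b
9) 1914.894ms=3b +957.447ms=3/2b
10) 2872.34ms=9/2b +478.723ms=3/4b
11) 3351.064ms=21/4b +478.723ms=3/4b
12) 3829.787ms=6b +957.447ms=3/2b
13) 4787.234ms=15/2b +957.447ms=3/2b
14) 5744.681ms=9b +957.447ms=3/2b
15) 6702.128ms=21/2b +957.447ms=3/2b
Σ=12b of 12 (94bpm 3/4) — PASS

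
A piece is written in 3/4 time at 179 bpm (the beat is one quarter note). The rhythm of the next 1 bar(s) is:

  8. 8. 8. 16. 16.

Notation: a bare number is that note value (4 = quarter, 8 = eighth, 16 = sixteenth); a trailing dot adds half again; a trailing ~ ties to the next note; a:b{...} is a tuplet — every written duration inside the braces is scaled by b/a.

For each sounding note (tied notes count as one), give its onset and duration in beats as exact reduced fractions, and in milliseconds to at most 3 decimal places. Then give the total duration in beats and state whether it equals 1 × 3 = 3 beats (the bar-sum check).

1) 0.0ms=0b +251.397ms=3/4b
2) 251.397ms=3/4b +251.397ms=3/4b
3) 502.793ms=3/2b +251.397ms=3/4b
4) 754.19ms=9/4b +125.698ms=3/8b
5) 879.888ms=21/8b +125.698ms=3/8b
Σ=3b of 3 (179bpm 3/4) — PASS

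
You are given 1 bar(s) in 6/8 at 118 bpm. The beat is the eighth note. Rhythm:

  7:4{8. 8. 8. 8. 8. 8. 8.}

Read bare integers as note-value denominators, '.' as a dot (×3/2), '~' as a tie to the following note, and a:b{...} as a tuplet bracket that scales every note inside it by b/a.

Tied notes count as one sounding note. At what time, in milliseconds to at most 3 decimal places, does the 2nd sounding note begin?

1. 0.0ms @ 0 + 435.835ms (6/7)
2. 435.835ms @ 6/7 + 435.835ms (6/7)
3. 871.671ms @ 12/7 + 435.835ms (6/7)
4. 1307.506ms @ 18/7 + 435.835ms (6/7)
5. 1743.341ms @ 24/7 + 435.835ms (6/7)
6. 2179.177ms @ 30/7 + 435.835ms (6/7)
7. 2615.012ms @ 36/7 + 435.835ms (6/7)

note 2 onset = 6/7b = 435.835ms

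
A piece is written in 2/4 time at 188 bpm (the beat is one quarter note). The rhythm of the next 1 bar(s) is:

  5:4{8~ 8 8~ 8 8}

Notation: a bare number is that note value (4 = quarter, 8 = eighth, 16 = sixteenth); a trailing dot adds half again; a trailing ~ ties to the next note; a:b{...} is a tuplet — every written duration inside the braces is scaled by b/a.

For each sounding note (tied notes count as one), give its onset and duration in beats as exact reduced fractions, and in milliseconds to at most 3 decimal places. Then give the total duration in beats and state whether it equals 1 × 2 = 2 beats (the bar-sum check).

1) 0.0ms=0b +255.319ms=4/5b
2) 255.319ms=4/5b +255.319ms=4/5b
3) 510.638ms=8/5b +127.66ms=2/5b
Σ=2b of 2 (188bpm 2/4) — PASS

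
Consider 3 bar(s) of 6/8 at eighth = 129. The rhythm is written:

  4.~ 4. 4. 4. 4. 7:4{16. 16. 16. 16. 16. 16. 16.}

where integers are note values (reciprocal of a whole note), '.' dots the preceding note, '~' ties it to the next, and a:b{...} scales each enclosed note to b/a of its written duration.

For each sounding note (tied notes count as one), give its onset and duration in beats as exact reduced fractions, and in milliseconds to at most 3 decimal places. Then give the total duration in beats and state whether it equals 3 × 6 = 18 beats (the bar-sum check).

1) 0.0ms=0b +2790.698ms=6b
2) 2790.698ms=6b +1395.349ms=3b
3) 4186.047ms=9b +1395.349ms=3b
4) 5581.395ms=12b +1395.349ms=3b
5) 6976.744ms=15b +199.336ms=3/7b
6) 7176.08ms=108/7b +199.336ms=3/7b
7) 7375.415ms=111/7b +199.336ms=3/7b
8) 7574.751ms=114/7b +199.336ms=3/7b
9) 7774.086ms=117/7b +199.336ms=3/7b
10) 7973.422ms=120/7b +199.336ms=3/7b
11) 8172.757ms=123/7b +199.336ms=3/7b
Σ=18b of 18 (129bpm 6/8) — PASS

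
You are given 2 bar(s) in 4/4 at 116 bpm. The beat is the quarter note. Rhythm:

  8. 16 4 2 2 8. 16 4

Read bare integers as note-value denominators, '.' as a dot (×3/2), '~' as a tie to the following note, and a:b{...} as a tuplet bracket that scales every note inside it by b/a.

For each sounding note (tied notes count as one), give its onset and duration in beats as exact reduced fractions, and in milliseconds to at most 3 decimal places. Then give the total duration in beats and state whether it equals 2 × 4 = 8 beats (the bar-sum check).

1) 0.0ms=0b +387.931ms=3/4b
2) 387.931ms=3/4b +129.31ms=1/4b
3) 517.241ms=1b +517.241ms=1b
4) 1034.483ms=2b +1034.483ms=2b
5) 2068.966ms=4b +1034.483ms=2b
6) 3103.448ms=6b +387.931ms=3/4b
7) 3491.379ms=27/4b +129.31ms=1/4b
8) 3620.69ms=7b +517.241ms=1b
Σ=8b of 8 (116bpm 4/4) — PASS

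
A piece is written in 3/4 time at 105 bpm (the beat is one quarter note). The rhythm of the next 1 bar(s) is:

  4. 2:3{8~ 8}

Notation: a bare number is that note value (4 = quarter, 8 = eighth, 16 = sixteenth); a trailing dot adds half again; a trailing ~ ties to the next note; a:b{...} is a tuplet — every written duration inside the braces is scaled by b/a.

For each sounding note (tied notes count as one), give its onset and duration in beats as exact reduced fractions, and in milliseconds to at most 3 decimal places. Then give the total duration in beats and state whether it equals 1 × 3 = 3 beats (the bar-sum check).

1) 0.0ms=0b +857.143ms=3/2b
2) 857.143ms=3/2b +857.143ms=3/2b
Σ=3b of 3 (105bpm 3/4) — PASS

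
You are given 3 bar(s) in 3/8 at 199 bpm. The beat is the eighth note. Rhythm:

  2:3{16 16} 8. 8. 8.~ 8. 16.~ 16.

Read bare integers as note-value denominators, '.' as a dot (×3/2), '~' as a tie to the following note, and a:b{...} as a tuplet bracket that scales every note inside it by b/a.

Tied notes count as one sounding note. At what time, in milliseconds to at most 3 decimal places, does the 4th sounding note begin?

1. 0.0ms @ 0 + 226.131ms (3/4)
2. 226.131ms @ 3/4 + 226.131ms (3/4)
3. 452.261ms @ 3/2 + 452.261ms (3/2)
4. 904.523ms @ 3 + 452.261ms (3/2)
5. 1356.784ms @ 9/2 + 904.523ms (3)
6. 2261.307ms @ 15/2 + 452.261ms (3/2)

note 4 onset = 3b = 904.523ms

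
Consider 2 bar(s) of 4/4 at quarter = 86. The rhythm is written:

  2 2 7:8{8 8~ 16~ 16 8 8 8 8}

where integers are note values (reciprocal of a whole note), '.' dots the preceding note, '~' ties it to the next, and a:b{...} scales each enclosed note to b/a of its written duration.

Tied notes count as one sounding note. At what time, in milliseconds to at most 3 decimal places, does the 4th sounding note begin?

1. 0.0ms @ 0 + 1395.349ms (2)
2. 1395.349ms @ 2 + 1395.349ms (2)
3. 2790.698ms @ 4 + 398.671ms (4/7)
4. 3189.369ms @ 32/7 + 797.342ms (8/7)
5. 3986.711ms @ 40/7 + 398.671ms (4/7)
6. 4385.382ms @ 44/7 + 398.671ms (4/7)
7. 4784.053ms @ 48/7 + 398.671ms (4/7)
8. 5182.724ms @ 52/7 + 398.671ms (4/7)

note 4 onset = 32/7b = 3189.369ms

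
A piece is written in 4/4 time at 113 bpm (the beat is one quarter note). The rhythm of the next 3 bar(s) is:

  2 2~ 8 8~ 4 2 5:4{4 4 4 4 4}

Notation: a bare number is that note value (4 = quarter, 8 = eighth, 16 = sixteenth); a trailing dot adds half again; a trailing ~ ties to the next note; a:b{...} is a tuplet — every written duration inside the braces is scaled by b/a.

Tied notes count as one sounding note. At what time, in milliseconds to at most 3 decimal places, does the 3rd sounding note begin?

note 3 onset = 9/2b = 2389.381ms

1. 0.0ms @ 0 + 1061.947ms (2)
2. 1061.947ms @ 2 + 1327.434ms (5/2)
3. 2389.381ms @ 9/2 + 796.46ms (3/2)
4. 3185.841ms @ 6 + 1061.947ms (2)
5. 4247.788ms @ 8 + 424.779ms (4/5)
6. 4672.566ms @ 44/5 + 424.779ms (4/5)
7. 5097.345ms @ 48/5 + 424.779ms (4/5)
8. 5522.124ms @ 52/5 + 424.779ms (4/5)
9. 5946.903ms @ 56/5 + 424.779ms (4/5)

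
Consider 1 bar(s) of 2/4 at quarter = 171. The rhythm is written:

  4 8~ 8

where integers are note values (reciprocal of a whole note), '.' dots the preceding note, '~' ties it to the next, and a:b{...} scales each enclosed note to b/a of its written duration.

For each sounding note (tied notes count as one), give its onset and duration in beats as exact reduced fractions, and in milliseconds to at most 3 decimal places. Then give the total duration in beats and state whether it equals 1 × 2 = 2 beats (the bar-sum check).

1) 0.0ms=0b +350.877ms=1b
2) 350.877ms=1b +350.877ms=1b
Σ=2b of 2 (171bpm 2/4) — PASS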